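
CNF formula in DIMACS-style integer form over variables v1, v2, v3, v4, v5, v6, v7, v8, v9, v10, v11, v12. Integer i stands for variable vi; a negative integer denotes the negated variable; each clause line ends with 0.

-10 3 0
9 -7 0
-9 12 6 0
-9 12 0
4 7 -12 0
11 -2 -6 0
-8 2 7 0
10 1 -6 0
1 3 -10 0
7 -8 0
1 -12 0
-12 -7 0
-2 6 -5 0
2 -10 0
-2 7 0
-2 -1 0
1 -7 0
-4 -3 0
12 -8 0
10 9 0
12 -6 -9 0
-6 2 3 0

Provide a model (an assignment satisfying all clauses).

v1=True, v2=False, v3=False, v4=True, v5=False, v6=False, v7=False, v8=False, v9=True, v10=False, v11=True, v12=True

Check each clause:
  1. (v3 | ~v10) — ~v10 is true.
  2. (v9 | ~v7) — v9 is true.
  3. (v6 | ~v9 | v12) — v12 is true.
  4. (~v9 | v12) — v12 is true.
  5. (~v12 | v4 | v7) — v4 is true.
  6. (v11 | ~v6 | ~v2) — ~v6 is true.
  7. (~v8 | v2 | v7) — ~v8 is true.
  8. (~v6 | v10 | v1) — v1 is true.
  9. (~v10 | v3 | v1) — v1 is true.
  10. (~v8 | v7) — ~v8 is true.
  11. (v1 | ~v12) — v1 is true.
  12. (~v7 | ~v12) — ~v7 is true.
  13. (~v5 | ~v2 | v6) — ~v5 is true.
  14. (~v10 | v2) — ~v10 is true.
  15. (~v2 | v7) — ~v2 is true.
  16. (~v2 | ~v1) — ~v2 is true.
  17. (v1 | ~v7) — v1 is true.
  18. (~v4 | ~v3) — ~v3 is true.
  19. (~v8 | v12) — ~v8 is true.
  20. (v10 | v9) — v9 is true.
  21. (v12 | ~v9 | ~v6) — ~v6 is true.
  22. (~v6 | v2 | v3) — ~v6 is true.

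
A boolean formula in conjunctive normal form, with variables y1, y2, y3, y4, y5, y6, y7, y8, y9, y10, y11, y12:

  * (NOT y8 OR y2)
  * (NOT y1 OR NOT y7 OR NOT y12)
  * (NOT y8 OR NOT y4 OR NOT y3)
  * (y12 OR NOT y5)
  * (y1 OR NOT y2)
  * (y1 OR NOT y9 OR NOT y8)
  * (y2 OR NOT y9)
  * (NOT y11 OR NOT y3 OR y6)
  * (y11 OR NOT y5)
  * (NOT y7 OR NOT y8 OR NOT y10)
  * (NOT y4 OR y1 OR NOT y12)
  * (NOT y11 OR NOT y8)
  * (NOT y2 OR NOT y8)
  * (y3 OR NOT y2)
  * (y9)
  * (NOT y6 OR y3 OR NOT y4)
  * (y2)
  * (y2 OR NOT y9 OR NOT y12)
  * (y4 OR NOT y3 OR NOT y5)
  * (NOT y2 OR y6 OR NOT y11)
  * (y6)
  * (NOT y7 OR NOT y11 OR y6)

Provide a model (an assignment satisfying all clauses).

y1 = T, y2 = T, y3 = T, y4 = T, y5 = F, y6 = T, y7 = F, y8 = F, y9 = T, y10 = T, y11 = F, y12 = T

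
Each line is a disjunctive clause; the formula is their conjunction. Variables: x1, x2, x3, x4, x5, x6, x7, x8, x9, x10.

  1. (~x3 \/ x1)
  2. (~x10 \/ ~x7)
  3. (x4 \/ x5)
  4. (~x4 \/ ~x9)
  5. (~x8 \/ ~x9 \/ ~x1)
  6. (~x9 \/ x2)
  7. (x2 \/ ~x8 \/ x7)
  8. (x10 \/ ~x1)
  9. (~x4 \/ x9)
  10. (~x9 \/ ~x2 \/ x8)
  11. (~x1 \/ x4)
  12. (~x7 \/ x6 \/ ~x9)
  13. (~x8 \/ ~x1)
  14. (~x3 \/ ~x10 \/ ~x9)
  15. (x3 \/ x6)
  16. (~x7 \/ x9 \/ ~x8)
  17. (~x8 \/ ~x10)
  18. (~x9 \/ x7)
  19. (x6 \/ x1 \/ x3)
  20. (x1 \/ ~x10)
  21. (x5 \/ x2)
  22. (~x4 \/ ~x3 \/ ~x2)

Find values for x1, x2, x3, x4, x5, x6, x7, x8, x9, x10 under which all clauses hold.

Pure literal: x5 appears only positively; assign x5 = True.
x6 occurs only positively in the remaining clauses — set x6 = True.
Branch on x1: take x1 = False.
  then x3 is forced to False.
  then x10 is forced to False.
Try x2 = True.
For the remaining variables, x4 = False, x7 = False, x8 = True, x9 = False works.
Every clause has at least one true literal under this assignment.

x1=False, x2=True, x3=False, x4=False, x5=True, x6=True, x7=False, x8=True, x9=False, x10=False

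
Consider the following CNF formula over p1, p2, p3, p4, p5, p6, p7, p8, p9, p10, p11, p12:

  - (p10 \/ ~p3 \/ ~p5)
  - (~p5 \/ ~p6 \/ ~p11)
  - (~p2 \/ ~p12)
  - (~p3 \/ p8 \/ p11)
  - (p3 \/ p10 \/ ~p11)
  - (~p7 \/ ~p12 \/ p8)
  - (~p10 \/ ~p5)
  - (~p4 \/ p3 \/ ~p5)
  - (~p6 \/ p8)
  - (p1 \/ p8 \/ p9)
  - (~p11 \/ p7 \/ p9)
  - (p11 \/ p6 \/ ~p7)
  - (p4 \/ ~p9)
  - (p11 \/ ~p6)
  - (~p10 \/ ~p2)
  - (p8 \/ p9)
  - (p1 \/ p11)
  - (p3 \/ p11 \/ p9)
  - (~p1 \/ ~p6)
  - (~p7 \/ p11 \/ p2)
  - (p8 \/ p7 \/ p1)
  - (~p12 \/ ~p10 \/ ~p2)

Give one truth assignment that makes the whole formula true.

p1=1, p2=0, p3=1, p4=1, p5=0, p6=0, p7=0, p8=1, p9=1, p10=0, p11=1, p12=0

Check each clause:
  1. (~p3 \/ p10 \/ ~p5) — ~p5 is true.
  2. (~p5 \/ ~p6 \/ ~p11) — ~p6 is true.
  3. (~p2 \/ ~p12) — ~p12 is true.
  4. (p11 \/ ~p3 \/ p8) — p8 is true.
  5. (p10 \/ ~p11 \/ p3) — p3 is true.
  6. (~p12 \/ ~p7 \/ p8) — p8 is true.
  7. (~p10 \/ ~p5) — ~p5 is true.
  8. (~p4 \/ p3 \/ ~p5) — p3 is true.
  9. (~p6 \/ p8) — p8 is true.
  10. (p9 \/ p1 \/ p8) — p8 is true.
  11. (p9 \/ p7 \/ ~p11) — p9 is true.
  12. (p6 \/ p11 \/ ~p7) — ~p7 is true.
  13. (~p9 \/ p4) — p4 is true.
  14. (p11 \/ ~p6) — ~p6 is true.
  15. (~p10 \/ ~p2) — ~p2 is true.
  16. (p8 \/ p9) — p8 is true.
  17. (p11 \/ p1) — p1 is true.
  18. (p11 \/ p3 \/ p9) — p11 is true.
  19. (~p6 \/ ~p1) — ~p6 is true.
  20. (p11 \/ ~p7 \/ p2) — ~p7 is true.
  21. (p7 \/ p1 \/ p8) — p8 is true.
  22. (~p12 \/ ~p2 \/ ~p10) — ~p12 is true.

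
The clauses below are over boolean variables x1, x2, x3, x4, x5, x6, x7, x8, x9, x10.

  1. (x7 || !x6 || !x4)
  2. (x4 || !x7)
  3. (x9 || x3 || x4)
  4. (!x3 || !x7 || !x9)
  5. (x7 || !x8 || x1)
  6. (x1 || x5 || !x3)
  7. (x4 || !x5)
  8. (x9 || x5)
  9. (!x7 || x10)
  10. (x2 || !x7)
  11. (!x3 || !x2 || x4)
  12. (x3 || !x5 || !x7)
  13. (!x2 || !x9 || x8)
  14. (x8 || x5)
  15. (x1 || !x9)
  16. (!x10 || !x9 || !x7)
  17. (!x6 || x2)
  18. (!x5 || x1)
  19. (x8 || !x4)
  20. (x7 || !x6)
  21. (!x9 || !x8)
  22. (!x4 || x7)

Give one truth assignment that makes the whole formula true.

Pure literal: x1 appears only positively; assign x1 = True.
Pure literal: x6 appears only negated; assign x6 = False.
Set x2 = True and propagate.
Try x3 = True.
  then x4 is forced to True.
  then x8 is forced to True.
  then x9 is forced to False.
  then x5 is forced to True.
  then x7 is forced to True.
  then x10 is forced to True.
Check each clause:
  1. (!x6 || x7 || !x4) — !x6 is true.
  2. (!x7 || x4) — x4 is true.
  3. (x9 || x3 || x4) — x3 is true.
  4. (!x3 || !x9 || !x7) — !x9 is true.
  5. (x7 || x1 || !x8) — x1 is true.
  6. (!x3 || x5 || x1) — x1 is true.
  7. (x4 || !x5) — x4 is true.
  8. (x5 || x9) — x5 is true.
  9. (!x7 || x10) — x10 is true.
  10. (!x7 || x2) — x2 is true.
  11. (x4 || !x2 || !x3) — x4 is true.
  12. (x3 || !x5 || !x7) — x3 is true.
  13. (!x9 || !x2 || x8) — x8 is true.
  14. (x5 || x8) — x8 is true.
  15. (x1 || !x9) — x1 is true.
  16. (!x9 || !x10 || !x7) — !x9 is true.
  17. (!x6 || x2) — !x6 is true.
  18. (!x5 || x1) — x1 is true.
  19. (!x4 || x8) — x8 is true.
  20. (!x6 || x7) — !x6 is true.
  21. (!x8 || !x9) — !x9 is true.
  22. (x7 || !x4) — x7 is true.

x1 = 1, x2 = 1, x3 = 1, x4 = 1, x5 = 1, x6 = 0, x7 = 1, x8 = 1, x9 = 0, x10 = 1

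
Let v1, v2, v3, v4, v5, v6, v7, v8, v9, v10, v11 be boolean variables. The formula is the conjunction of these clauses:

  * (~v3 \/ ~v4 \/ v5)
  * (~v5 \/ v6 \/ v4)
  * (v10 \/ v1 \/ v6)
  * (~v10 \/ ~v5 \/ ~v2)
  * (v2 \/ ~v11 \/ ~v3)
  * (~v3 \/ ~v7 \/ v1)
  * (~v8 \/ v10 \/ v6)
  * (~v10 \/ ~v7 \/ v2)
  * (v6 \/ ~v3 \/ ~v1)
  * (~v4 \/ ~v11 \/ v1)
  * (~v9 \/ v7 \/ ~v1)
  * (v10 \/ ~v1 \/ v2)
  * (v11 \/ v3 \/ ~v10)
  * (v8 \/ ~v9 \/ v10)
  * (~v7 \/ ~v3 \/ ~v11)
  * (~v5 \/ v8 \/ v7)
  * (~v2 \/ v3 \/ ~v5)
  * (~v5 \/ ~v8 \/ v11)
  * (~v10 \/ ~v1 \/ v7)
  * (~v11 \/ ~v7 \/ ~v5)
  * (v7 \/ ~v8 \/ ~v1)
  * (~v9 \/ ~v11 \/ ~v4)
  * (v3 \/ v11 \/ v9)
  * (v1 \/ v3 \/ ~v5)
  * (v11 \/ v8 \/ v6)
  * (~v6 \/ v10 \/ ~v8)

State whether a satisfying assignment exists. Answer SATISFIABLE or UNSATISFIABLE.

Set v1 = True and propagate.
Try v2 = True.
For the remaining variables, v3 = False, v4 = False, v5 = False, v6 = True, v7 = True, v8 = True, v9 = True, v10 = True, v11 = True works.
Every clause has at least one true literal under this assignment.
So v1 = T, v2 = T, v3 = F, v4 = F, v5 = F, v6 = T, v7 = T, v8 = T, v9 = T, v10 = T, v11 = T is a satisfying assignment.

SATISFIABLE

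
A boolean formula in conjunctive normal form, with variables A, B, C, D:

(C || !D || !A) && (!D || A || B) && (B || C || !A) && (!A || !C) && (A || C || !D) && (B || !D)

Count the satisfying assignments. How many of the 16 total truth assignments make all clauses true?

6

The models are:
  A=F B=F C=F D=F
  A=F B=F C=T D=F
  A=F B=T C=F D=F
  A=F B=T C=T D=F
  A=F B=T C=T D=T
  A=T B=T C=F D=F
That's 6 in total.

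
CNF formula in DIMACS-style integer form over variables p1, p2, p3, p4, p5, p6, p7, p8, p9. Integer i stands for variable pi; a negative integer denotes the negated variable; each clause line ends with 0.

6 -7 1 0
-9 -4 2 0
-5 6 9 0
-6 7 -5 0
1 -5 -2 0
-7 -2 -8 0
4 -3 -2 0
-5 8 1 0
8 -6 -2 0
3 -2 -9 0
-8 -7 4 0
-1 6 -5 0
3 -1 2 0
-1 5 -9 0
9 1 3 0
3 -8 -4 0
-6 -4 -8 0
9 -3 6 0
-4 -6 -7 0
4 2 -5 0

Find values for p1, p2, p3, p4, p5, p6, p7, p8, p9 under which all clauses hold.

Try p1 = True.
Try p2 = False.
  then p3 is forced to True.
For the remaining variables, p4 = False, p5 = False, p6 = True, p7 = False, p8 = False, p9 = False works.
Every clause has at least one true literal under this assignment.

p1 = T  p2 = F  p3 = T  p4 = F  p5 = F  p6 = T  p7 = F  p8 = F  p9 = F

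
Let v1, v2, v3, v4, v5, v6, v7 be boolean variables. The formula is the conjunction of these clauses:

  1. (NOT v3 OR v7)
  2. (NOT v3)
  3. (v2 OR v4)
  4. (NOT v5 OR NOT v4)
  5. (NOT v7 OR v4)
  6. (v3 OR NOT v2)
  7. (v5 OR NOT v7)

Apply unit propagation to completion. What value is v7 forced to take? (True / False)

(NOT v3) is a unit clause: v3 = False.
(NOT v2 OR v3): since v3 = False, the clause reduces to (NOT v2). v2 = False.
(v4 OR v2) with v2 = False leaves only v4, so v4 = True.
From (NOT v5 OR NOT v4) and v4 = True: v5 = False.
(NOT v7 OR v5) with v5 = False leaves only NOT v7, so v7 = False.

False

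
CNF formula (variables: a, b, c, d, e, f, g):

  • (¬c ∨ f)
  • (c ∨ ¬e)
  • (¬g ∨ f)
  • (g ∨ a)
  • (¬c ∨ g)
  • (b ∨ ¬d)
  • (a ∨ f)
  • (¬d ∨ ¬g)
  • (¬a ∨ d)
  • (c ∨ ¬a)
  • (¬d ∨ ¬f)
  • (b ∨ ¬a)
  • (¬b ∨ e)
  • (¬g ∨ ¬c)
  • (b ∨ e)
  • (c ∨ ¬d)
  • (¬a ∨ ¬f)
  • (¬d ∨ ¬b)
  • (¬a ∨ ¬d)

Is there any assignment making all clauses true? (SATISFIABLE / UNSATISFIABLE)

a = True:
  propagation gives d=True; an empty clause results — contradiction.
a = False:
  propagation gives g=True, f=True, d=False, c=False; an empty clause results — contradiction.
Every branch closes, so no satisfying assignment exists.

UNSATISFIABLE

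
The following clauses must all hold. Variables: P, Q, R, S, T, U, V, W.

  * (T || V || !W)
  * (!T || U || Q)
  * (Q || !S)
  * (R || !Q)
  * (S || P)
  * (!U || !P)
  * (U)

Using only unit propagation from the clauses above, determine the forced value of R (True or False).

True

(U) stands alone — U = True.
(!U || !P) with U = True leaves only !P, so P = False.
In (S || P), P is now false; S must hold, so S = True.
In (Q || !S), !S is now false; Q must hold, so Q = True.
From (R || !Q) and Q = True: R = True.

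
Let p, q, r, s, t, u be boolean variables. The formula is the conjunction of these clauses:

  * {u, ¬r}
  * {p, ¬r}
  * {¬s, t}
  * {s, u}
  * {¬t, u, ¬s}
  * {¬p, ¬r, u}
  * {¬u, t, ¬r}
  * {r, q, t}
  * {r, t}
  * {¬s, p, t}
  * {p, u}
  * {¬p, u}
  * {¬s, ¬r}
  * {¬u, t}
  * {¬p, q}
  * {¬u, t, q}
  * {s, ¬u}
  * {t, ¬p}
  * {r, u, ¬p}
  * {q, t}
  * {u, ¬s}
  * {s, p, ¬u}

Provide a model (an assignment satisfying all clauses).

p=False, q=False, r=False, s=True, t=True, u=True

Branch on p: take p = False.
  then r is forced to False.
  then t is forced to True.
  then u is forced to True.
  then s is forced to True.
q is now unconstrained; take q = False.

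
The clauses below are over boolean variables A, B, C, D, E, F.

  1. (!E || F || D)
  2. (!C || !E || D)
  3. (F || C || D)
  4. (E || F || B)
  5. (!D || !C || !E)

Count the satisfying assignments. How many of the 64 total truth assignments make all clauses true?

Case analysis on D and E:
  D=1, E=1: forces C=0; A, B, F free → 2^3 = 8.
  D=1, E=0: A, C free; 3 ways for (B,F) × 2^2 = 12.
  D=0, E=1: remaining (A,B,C,F) ∈ {(0,0,0,1); (0,1,0,1); (1,0,0,1); (1,1,0,1)} — 4.
  D=0, E=0: A free; 5 ways for (B,C,F) × 2^1 = 10.
Total: 8 + 12 + 4 + 10 = 34.

34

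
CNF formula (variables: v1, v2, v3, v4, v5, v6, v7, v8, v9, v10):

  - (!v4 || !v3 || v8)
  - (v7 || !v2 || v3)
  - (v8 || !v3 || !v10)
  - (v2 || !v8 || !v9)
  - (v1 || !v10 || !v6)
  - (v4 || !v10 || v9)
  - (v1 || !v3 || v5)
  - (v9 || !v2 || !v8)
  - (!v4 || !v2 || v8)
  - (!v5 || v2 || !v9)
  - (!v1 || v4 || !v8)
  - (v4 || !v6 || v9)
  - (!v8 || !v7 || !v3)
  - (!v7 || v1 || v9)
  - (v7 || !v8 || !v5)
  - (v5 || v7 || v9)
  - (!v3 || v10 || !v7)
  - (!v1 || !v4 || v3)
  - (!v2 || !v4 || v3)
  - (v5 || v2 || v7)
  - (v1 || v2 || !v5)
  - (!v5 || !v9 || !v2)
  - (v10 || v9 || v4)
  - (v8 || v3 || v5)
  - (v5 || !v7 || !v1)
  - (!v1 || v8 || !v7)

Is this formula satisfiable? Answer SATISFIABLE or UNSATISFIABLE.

Try v1 = True.
Try v2 = True.
Try v3 = True.
The remaining clauses are satisfied by v4 = True, v5 = False, v6 = True, v7 = False, v8 = True, v9 = True, v10 = True.
So v1=1, v2=1, v3=1, v4=1, v5=0, v6=1, v7=0, v8=1, v9=1, v10=1 is a satisfying assignment.

SATISFIABLE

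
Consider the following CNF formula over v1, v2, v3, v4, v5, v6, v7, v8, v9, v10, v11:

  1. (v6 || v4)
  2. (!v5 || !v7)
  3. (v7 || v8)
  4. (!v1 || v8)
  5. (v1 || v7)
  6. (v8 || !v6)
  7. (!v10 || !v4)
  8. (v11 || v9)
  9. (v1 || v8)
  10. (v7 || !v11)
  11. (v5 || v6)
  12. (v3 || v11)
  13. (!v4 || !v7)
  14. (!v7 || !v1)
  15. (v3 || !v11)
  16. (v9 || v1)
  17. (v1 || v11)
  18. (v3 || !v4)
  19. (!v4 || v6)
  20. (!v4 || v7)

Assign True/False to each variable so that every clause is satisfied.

v1 = True, v2 = False, v3 = True, v4 = False, v5 = False, v6 = True, v7 = False, v8 = True, v9 = True, v10 = True, v11 = False

v3 occurs only positively in the remaining clauses — set v3 = True.
Pure literal: v8 appears only positively; assign v8 = True.
Try v1 = True.
  then v7 is forced to False.
  then v11 is forced to False.
  then v9 is forced to True.
  then v4 is forced to False.
  then v6 is forced to True.
v2, v5, v10 are now unconstrained; take v2 = False, v5 = False, v10 = True.
Every clause has at least one true literal under this assignment.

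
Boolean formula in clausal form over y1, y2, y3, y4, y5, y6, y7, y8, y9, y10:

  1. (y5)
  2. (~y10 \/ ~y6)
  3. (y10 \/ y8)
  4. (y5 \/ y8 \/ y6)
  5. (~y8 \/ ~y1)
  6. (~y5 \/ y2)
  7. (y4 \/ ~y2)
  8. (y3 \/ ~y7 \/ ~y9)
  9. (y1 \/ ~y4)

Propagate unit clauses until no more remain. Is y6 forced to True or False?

Unit clause (y5) sets y5 = True.
(~y5 \/ y2) with y5 = True leaves only y2, so y2 = True.
(y4 \/ ~y2): since y2 = True, the clause reduces to (y4). y4 = True.
From (y1 \/ ~y4) and y4 = True: y1 = True.
(~y1 \/ ~y8) with y1 = True leaves only ~y8, so y8 = False.
From (y8 \/ y10) and y8 = False: y10 = True.
From (~y6 \/ ~y10) and y10 = True: y6 = False.

False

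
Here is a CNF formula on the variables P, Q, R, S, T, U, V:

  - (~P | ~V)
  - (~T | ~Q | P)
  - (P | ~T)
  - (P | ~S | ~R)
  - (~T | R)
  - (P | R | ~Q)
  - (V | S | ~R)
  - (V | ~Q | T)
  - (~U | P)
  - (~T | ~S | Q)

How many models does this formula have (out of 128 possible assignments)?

14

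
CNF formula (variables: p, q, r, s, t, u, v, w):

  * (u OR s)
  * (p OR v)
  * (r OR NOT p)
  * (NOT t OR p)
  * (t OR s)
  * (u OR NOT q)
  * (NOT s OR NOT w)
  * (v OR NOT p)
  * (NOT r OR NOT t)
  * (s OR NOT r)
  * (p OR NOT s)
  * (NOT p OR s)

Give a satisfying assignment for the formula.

Pure literal: u appears only positively; assign u = True.
v occurs only positively in the remaining clauses — set v = True.
Branch on p: take p = True.
  then r is forced to True.
  then t is forced to False.
  then s is forced to True.
  then w is forced to False.
q is now unconstrained; take q = True.

p=True, q=True, r=True, s=True, t=False, u=True, v=True, w=False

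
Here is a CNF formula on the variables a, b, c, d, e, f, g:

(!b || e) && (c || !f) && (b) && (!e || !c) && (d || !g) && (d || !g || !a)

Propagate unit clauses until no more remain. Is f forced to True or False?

False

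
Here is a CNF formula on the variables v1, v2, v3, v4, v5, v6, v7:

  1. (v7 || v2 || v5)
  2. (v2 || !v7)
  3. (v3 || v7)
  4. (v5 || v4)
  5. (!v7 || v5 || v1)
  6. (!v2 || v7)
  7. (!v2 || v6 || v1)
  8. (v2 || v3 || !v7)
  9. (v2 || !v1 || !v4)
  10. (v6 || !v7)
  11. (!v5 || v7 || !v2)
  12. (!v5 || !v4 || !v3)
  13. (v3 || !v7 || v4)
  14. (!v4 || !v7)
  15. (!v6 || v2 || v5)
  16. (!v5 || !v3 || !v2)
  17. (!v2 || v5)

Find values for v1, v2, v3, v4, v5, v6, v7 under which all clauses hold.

v1=T, v2=F, v3=T, v4=F, v5=T, v6=F, v7=F

Check each clause:
  1. (v2 || v5 || v7) — v5 is true.
  2. (!v7 || v2) — !v7 is true.
  3. (v7 || v3) — v3 is true.
  4. (v4 || v5) — v5 is true.
  5. (v1 || v5 || !v7) — v1 is true.
  6. (v7 || !v2) — !v2 is true.
  7. (v1 || !v2 || v6) — v1 is true.
  8. (v2 || v3 || !v7) — !v7 is true.
  9. (!v1 || !v4 || v2) — !v4 is true.
  10. (v6 || !v7) — !v7 is true.
  11. (!v5 || v7 || !v2) — !v2 is true.
  12. (!v5 || !v4 || !v3) — !v4 is true.
  13. (v3 || v4 || !v7) — !v7 is true.
  14. (!v7 || !v4) — !v7 is true.
  15. (!v6 || v5 || v2) — !v6 is true.
  16. (!v5 || !v3 || !v2) — !v2 is true.
  17. (v5 || !v2) — v5 is true.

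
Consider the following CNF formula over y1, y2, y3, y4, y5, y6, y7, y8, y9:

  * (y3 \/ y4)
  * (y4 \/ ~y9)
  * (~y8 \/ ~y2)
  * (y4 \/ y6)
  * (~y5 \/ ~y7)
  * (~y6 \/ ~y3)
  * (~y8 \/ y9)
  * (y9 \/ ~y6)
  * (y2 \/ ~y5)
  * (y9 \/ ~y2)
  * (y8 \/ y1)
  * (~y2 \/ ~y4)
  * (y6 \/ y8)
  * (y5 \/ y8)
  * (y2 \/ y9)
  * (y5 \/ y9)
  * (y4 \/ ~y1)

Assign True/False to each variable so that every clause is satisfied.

y1=F  y2=F  y3=F  y4=T  y5=F  y6=T  y7=T  y8=T  y9=T

Check each clause:
  1. (y3 \/ y4) — y4 is true.
  2. (y4 \/ ~y9) — y4 is true.
  3. (~y8 \/ ~y2) — ~y2 is true.
  4. (y6 \/ y4) — y4 is true.
  5. (~y5 \/ ~y7) — ~y5 is true.
  6. (~y3 \/ ~y6) — ~y3 is true.
  7. (y9 \/ ~y8) — y9 is true.
  8. (y9 \/ ~y6) — y9 is true.
  9. (~y5 \/ y2) — ~y5 is true.
  10. (y9 \/ ~y2) — y9 is true.
  11. (y1 \/ y8) — y8 is true.
  12. (~y4 \/ ~y2) — ~y2 is true.
  13. (y6 \/ y8) — y8 is true.
  14. (y8 \/ y5) — y8 is true.
  15. (y2 \/ y9) — y9 is true.
  16. (y9 \/ y5) — y9 is true.
  17. (~y1 \/ y4) — y4 is true.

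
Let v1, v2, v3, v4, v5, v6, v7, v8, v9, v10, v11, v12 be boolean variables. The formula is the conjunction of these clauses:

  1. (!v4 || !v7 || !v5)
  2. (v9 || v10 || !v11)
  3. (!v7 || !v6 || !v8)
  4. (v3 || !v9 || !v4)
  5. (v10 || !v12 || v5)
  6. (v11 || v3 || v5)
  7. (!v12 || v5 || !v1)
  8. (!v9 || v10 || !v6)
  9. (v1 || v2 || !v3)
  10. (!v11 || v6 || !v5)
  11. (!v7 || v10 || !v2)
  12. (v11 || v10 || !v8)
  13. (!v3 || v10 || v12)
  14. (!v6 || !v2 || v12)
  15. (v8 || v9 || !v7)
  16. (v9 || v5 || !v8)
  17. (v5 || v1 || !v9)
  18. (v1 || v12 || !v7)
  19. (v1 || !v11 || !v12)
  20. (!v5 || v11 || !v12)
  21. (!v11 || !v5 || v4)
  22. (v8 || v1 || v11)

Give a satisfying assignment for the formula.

v1=True, v2=False, v3=False, v4=False, v5=True, v6=True, v7=False, v8=False, v9=False, v10=False, v11=False, v12=False

Check each clause:
  1. (!v7 || !v5 || !v4) — !v7 is true.
  2. (!v11 || v9 || v10) — !v11 is true.
  3. (!v8 || !v7 || !v6) — !v8 is true.
  4. (v3 || !v4 || !v9) — !v4 is true.
  5. (v10 || v5 || !v12) — !v12 is true.
  6. (v3 || v11 || v5) — v5 is true.
  7. (!v1 || v5 || !v12) — !v12 is true.
  8. (!v9 || !v6 || v10) — !v9 is true.
  9. (v2 || v1 || !v3) — v1 is true.
  10. (v6 || !v5 || !v11) — !v11 is true.
  11. (v10 || !v7 || !v2) — !v7 is true.
  12. (v11 || v10 || !v8) — !v8 is true.
  13. (v10 || v12 || !v3) — !v3 is true.
  14. (v12 || !v6 || !v2) — !v2 is true.
  15. (v9 || v8 || !v7) — !v7 is true.
  16. (!v8 || v9 || v5) — !v8 is true.
  17. (!v9 || v5 || v1) — v1 is true.
  18. (v1 || v12 || !v7) — v1 is true.
  19. (v1 || !v12 || !v11) — v1 is true.
  20. (!v5 || v11 || !v12) — !v12 is true.
  21. (!v5 || !v11 || v4) — !v11 is true.
  22. (v8 || v1 || v11) — v1 is true.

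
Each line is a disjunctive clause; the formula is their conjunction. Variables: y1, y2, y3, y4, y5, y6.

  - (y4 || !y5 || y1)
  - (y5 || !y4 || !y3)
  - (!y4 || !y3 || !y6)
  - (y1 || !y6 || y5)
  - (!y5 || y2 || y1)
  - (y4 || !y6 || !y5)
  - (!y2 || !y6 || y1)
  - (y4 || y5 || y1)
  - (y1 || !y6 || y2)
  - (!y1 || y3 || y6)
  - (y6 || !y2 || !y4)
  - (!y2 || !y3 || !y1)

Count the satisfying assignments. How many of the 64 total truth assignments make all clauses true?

11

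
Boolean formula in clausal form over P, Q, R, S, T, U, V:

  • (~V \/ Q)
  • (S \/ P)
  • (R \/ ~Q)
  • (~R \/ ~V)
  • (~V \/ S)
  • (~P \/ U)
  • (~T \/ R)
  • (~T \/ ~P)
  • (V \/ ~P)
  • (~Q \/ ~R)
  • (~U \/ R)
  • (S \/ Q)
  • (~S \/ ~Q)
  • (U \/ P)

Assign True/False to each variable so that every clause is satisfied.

P = F, Q = F, R = T, S = T, T = T, U = T, V = F

Check each clause:
  1. (Q \/ ~V) — ~V is true.
  2. (S \/ P) — S is true.
  3. (R \/ ~Q) — R is true.
  4. (~R \/ ~V) — ~V is true.
  5. (~V \/ S) — ~V is true.
  6. (U \/ ~P) — ~P is true.
  7. (~T \/ R) — R is true.
  8. (~T \/ ~P) — ~P is true.
  9. (~P \/ V) — ~P is true.
  10. (~Q \/ ~R) — ~Q is true.
  11. (~U \/ R) — R is true.
  12. (Q \/ S) — S is true.
  13. (~Q \/ ~S) — ~Q is true.
  14. (P \/ U) — U is true.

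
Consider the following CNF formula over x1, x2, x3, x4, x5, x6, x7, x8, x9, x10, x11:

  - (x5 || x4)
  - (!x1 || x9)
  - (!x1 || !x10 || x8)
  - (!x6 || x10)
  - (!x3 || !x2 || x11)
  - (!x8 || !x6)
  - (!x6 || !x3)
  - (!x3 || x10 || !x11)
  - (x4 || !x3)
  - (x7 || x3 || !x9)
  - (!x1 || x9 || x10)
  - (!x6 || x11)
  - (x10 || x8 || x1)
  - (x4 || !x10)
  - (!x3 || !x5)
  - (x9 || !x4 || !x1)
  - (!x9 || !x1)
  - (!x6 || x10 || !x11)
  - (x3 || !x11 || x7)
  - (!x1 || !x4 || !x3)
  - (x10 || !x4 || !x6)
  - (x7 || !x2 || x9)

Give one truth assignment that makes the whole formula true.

x1=0, x2=0, x3=0, x4=1, x5=1, x6=0, x7=1, x8=1, x9=0, x10=1, x11=0

Check each clause:
  1. (x4 || x5) — x4 is true.
  2. (!x1 || x9) — !x1 is true.
  3. (x8 || !x10 || !x1) — x8 is true.
  4. (x10 || !x6) — x10 is true.
  5. (x11 || !x2 || !x3) — !x3 is true.
  6. (!x8 || !x6) — !x6 is true.
  7. (!x6 || !x3) — !x6 is true.
  8. (!x3 || x10 || !x11) — !x11 is true.
  9. (x4 || !x3) — x4 is true.
  10. (x3 || !x9 || x7) — x7 is true.
  11. (x9 || !x1 || x10) — x10 is true.
  12. (x11 || !x6) — !x6 is true.
  13. (x10 || x8 || x1) — x8 is true.
  14. (x4 || !x10) — x4 is true.
  15. (!x3 || !x5) — !x3 is true.
  16. (x9 || !x1 || !x4) — !x1 is true.
  17. (!x9 || !x1) — !x1 is true.
  18. (!x11 || !x6 || x10) — !x6 is true.
  19. (x7 || !x11 || x3) — !x11 is true.
  20. (!x1 || !x3 || !x4) — !x3 is true.
  21. (!x4 || !x6 || x10) — !x6 is true.
  22. (x9 || x7 || !x2) — !x2 is true.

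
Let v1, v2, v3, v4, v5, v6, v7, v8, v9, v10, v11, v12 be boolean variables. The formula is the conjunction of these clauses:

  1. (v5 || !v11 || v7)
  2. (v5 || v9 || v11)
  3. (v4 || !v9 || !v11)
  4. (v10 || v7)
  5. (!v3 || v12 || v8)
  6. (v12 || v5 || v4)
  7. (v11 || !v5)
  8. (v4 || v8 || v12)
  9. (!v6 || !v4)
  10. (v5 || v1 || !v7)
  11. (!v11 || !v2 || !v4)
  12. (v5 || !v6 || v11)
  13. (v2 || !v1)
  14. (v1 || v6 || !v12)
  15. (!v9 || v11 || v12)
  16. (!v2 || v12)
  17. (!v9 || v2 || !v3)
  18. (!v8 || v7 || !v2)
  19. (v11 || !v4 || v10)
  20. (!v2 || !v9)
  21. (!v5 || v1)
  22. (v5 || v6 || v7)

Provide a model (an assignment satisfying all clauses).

v1=1, v2=1, v3=1, v4=0, v5=0, v6=1, v7=1, v8=1, v9=0, v10=1, v11=1, v12=1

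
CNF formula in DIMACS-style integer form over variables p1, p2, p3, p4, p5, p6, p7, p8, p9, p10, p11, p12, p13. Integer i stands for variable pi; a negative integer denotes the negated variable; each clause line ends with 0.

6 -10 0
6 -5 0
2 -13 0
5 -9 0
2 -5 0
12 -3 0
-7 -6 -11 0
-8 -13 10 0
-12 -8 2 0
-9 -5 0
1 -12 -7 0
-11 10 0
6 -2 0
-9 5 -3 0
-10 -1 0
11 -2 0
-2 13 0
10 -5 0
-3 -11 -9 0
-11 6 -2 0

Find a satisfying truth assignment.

p1 = F  p2 = T  p3 = F  p4 = F  p5 = F  p6 = T  p7 = F  p8 = T  p9 = F  p10 = T  p11 = T  p12 = T  p13 = T

Check each clause:
  1. (p6 | ~p10) — p6 is true.
  2. (~p5 | p6) — ~p5 is true.
  3. (~p13 | p2) — p2 is true.
  4. (~p9 | p5) — ~p9 is true.
  5. (p2 | ~p5) — p2 is true.
  6. (p12 | ~p3) — p12 is true.
  7. (~p7 | ~p6 | ~p11) — ~p7 is true.
  8. (p10 | ~p13 | ~p8) — p10 is true.
  9. (p2 | ~p8 | ~p12) — p2 is true.
  10. (~p9 | ~p5) — ~p5 is true.
  11. (p1 | ~p12 | ~p7) — ~p7 is true.
  12. (p10 | ~p11) — p10 is true.
  13. (~p2 | p6) — p6 is true.
  14. (~p9 | ~p3 | p5) — ~p3 is true.
  15. (~p1 | ~p10) — ~p1 is true.
  16. (p11 | ~p2) — p11 is true.
  17. (~p2 | p13) — p13 is true.
  18. (p10 | ~p5) — p10 is true.
  19. (~p11 | ~p9 | ~p3) — ~p3 is true.
  20. (p6 | ~p2 | ~p11) — p6 is true.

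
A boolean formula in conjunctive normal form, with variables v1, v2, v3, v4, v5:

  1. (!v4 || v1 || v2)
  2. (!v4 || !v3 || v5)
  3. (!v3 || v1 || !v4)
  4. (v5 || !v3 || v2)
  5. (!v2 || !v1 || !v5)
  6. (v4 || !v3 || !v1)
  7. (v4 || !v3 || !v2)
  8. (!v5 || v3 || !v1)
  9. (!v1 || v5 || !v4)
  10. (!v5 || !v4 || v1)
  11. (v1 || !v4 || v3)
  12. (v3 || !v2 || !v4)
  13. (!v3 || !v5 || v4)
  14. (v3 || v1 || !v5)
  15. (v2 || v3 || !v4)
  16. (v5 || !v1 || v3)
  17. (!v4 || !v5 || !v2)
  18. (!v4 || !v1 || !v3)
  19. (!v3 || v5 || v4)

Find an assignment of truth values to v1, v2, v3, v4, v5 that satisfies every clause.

v1=False, v2=True, v3=False, v4=False, v5=False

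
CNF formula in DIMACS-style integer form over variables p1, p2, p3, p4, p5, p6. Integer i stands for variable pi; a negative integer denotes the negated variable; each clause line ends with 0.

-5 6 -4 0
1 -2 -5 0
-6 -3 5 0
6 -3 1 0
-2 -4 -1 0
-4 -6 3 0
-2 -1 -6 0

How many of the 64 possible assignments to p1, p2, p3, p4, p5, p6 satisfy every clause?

24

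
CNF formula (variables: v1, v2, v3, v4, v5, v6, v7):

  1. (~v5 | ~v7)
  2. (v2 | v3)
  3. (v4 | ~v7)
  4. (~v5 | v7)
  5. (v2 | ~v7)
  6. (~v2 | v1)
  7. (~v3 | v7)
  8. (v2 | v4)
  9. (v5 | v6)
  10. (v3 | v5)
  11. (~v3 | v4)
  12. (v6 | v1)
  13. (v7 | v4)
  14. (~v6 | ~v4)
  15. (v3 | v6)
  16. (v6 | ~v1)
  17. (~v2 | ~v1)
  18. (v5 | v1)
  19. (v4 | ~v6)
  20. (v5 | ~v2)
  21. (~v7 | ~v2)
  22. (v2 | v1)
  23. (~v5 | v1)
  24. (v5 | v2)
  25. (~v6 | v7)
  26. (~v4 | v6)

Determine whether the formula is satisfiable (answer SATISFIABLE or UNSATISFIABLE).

v2 = True:
  propagation gives v1=True; an empty clause results — contradiction.
v2 = False:
  propagation gives v3=True, v7=False; an empty clause results — contradiction.
Every branch closes, so no satisfying assignment exists.

UNSATISFIABLE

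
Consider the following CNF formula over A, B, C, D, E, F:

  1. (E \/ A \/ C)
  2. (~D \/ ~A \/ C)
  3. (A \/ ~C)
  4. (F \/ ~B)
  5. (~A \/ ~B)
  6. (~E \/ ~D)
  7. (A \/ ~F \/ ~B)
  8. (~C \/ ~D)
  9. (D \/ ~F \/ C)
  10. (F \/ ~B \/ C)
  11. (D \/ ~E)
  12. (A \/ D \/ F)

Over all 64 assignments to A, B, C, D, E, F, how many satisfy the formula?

3

Satisfying assignments:
  A=1 B=0 C=0 D=0 E=0 F=0
  A=1 B=0 C=1 D=0 E=0 F=0
  A=1 B=0 C=1 D=0 E=0 F=1
Count: 3.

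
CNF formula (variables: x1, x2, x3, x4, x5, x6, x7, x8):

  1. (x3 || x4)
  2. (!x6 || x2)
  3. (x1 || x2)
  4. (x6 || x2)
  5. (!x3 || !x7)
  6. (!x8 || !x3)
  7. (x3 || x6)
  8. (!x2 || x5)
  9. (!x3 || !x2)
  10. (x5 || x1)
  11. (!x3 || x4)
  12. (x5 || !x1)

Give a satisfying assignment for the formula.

x1=0, x2=1, x3=0, x4=1, x5=1, x6=1, x7=0, x8=0

Pure literal: x4 appears only positively; assign x4 = True.
Pure literal: x5 appears only positively; assign x5 = True.
Branch on x1: take x1 = False.
  then x2 is forced to True.
  then x3 is forced to False.
  then x6 is forced to True.
x7, x8 are now unconstrained; take x7 = False, x8 = False.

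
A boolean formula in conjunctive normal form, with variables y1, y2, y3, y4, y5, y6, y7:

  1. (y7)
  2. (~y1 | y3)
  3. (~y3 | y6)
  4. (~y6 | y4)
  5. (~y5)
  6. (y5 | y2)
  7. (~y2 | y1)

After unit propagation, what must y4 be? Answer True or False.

(y7) stands alone — y7 = True.
Unit clause (~y5) sets y5 = False.
From (y2 | y5) and y5 = False: y2 = True.
(y1 | ~y2): since y2 = True, the clause reduces to (y1). y1 = True.
In (~y1 | y3), ~y1 is now false; y3 must hold, so y3 = True.
(y6 | ~y3): since y3 = True, the clause reduces to (y6). y6 = True.
From (y4 | ~y6) and y6 = True: y4 = True.

True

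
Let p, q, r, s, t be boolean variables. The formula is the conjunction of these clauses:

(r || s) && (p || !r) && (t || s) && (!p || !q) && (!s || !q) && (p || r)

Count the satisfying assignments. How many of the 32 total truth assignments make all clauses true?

5

The models are:
  p=1 q=0 r=0 s=1 t=0
  p=1 q=0 r=0 s=1 t=1
  p=1 q=0 r=1 s=0 t=1
  p=1 q=0 r=1 s=1 t=0
  p=1 q=0 r=1 s=1 t=1
That's 5 in total.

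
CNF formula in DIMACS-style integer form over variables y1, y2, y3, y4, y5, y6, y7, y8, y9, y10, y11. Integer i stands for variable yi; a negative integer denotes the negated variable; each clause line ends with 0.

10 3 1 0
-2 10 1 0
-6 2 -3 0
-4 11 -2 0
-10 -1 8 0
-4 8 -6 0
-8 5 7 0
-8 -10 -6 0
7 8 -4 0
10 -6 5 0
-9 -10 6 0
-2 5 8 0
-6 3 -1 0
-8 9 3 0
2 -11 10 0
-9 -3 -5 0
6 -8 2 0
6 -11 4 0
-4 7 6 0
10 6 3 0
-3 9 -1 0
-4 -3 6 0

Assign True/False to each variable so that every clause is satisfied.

y1=0, y2=0, y3=1, y4=0, y5=1, y6=0, y7=1, y8=0, y9=0, y10=0, y11=0

Pure literal: y7 appears only positively; assign y7 = True.
Set y1 = False and propagate.
Try y2 = False.
For the remaining variables, y3 = True, y4 = False, y5 = True, y6 = False, y8 = False, y9 = False, y10 = False, y11 = False works.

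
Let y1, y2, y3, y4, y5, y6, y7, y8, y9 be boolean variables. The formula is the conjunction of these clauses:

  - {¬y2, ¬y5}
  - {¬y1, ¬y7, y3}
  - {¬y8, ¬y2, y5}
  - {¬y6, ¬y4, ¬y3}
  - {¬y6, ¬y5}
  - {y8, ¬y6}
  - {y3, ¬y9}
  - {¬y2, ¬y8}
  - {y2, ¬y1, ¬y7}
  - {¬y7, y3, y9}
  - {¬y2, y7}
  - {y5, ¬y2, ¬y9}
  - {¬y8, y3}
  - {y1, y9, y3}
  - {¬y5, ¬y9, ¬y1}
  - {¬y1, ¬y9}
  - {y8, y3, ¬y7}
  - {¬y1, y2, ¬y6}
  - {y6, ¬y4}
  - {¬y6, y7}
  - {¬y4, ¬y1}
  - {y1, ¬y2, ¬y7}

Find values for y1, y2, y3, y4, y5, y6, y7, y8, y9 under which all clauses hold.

y1=F  y2=F  y3=T  y4=F  y5=T  y6=F  y7=F  y8=T  y9=F

Pure literal: y4 appears only negated; assign y4 = False.
Try y1 = False.
Set y2 = False and propagate.
The remaining clauses are satisfied by y3 = True, y5 = True, y6 = False, y7 = False, y8 = True, y9 = False.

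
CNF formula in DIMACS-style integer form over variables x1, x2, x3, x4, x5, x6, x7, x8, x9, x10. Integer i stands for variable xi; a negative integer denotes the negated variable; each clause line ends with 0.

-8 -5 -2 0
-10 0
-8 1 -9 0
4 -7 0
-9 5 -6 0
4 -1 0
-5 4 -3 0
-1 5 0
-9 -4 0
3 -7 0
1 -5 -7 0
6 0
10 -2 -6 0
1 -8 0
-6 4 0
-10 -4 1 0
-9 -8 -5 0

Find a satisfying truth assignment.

x1=0, x2=0, x3=0, x4=1, x5=0, x6=1, x7=0, x8=0, x9=0, x10=0

The clause (~x10) is unit: x10 must be False.
Unit propagation: (x6) forces x6 = True.
Unit propagation: (~x2) forces x2 = False.
Unit propagation: (x4) forces x4 = True.
The clause (~x9) is unit: x9 must be False.
x7 occurs only negated in the remaining clauses — set x7 = False.
x8 occurs only negated in the remaining clauses — set x8 = False.
Branch on x1: take x1 = False.
x3, x5 are now unconstrained; take x3 = False, x5 = False.
Every clause has at least one true literal under this assignment.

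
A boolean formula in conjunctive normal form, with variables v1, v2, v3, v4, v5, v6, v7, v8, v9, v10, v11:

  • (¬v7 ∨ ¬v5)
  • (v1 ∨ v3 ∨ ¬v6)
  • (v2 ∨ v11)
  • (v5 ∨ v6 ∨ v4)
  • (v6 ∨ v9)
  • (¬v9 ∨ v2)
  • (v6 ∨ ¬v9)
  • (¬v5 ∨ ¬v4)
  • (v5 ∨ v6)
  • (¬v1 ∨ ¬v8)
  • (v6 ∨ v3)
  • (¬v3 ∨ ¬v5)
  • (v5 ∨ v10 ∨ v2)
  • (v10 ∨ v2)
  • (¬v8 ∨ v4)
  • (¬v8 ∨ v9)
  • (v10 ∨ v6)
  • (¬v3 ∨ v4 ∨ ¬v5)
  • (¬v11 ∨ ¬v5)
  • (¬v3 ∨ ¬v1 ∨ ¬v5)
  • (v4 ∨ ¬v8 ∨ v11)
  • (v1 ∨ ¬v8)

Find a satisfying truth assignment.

v1 = True, v2 = True, v3 = True, v4 = False, v5 = False, v6 = True, v7 = False, v8 = False, v9 = True, v10 = True, v11 = True

Check each clause:
  1. (¬v5 ∨ ¬v7) — ¬v7 is true.
  2. (¬v6 ∨ v1 ∨ v3) — v1 is true.
  3. (v11 ∨ v2) — v2 is true.
  4. (v5 ∨ v4 ∨ v6) — v6 is true.
  5. (v6 ∨ v9) — v9 is true.
  6. (v2 ∨ ¬v9) — v2 is true.
  7. (¬v9 ∨ v6) — v6 is true.
  8. (¬v5 ∨ ¬v4) — ¬v5 is true.
  9. (v5 ∨ v6) — v6 is true.
  10. (¬v8 ∨ ¬v1) — ¬v8 is true.
  11. (v3 ∨ v6) — v3 is true.
  12. (¬v3 ∨ ¬v5) — ¬v5 is true.
  13. (v5 ∨ v2 ∨ v10) — v10 is true.
  14. (v2 ∨ v10) — v2 is true.
  15. (v4 ∨ ¬v8) — ¬v8 is true.
  16. (v9 ∨ ¬v8) — ¬v8 is true.
  17. (v6 ∨ v10) — v10 is true.
  18. (¬v3 ∨ ¬v5 ∨ v4) — ¬v5 is true.
  19. (¬v5 ∨ ¬v11) — ¬v5 is true.
  20. (¬v5 ∨ ¬v1 ∨ ¬v3) — ¬v5 is true.
  21. (¬v8 ∨ v4 ∨ v11) — ¬v8 is true.
  22. (¬v8 ∨ v1) — ¬v8 is true.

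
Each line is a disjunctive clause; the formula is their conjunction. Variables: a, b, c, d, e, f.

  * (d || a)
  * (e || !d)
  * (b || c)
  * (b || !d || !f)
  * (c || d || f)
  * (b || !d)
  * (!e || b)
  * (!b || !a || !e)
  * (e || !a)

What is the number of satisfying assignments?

The models are:
  a=0 b=1 c=0 d=1 e=1 f=0
  a=0 b=1 c=0 d=1 e=1 f=1
  a=0 b=1 c=1 d=1 e=1 f=0
  a=0 b=1 c=1 d=1 e=1 f=1
Count: 4.

4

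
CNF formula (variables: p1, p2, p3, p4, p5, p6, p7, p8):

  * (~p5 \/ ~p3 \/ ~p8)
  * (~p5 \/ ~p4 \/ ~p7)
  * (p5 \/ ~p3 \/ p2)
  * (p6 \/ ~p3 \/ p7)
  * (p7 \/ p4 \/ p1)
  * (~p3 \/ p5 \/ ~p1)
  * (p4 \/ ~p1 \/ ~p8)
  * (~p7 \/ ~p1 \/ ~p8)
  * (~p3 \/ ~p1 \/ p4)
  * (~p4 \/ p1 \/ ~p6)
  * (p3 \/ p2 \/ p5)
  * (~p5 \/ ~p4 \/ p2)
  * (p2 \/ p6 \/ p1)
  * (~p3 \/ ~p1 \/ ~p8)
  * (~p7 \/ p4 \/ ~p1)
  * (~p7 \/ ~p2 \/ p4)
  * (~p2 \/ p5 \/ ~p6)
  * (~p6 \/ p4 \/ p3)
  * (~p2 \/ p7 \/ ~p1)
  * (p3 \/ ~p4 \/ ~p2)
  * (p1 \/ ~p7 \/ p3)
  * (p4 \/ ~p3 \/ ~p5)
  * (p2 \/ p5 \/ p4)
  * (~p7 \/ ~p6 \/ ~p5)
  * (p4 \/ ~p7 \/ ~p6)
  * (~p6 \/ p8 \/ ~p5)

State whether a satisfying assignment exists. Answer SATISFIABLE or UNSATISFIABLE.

SATISFIABLE

Set p1 = False and propagate.
Set p2 = True and propagate.
The remaining clauses are satisfied by p3 = True, p4 = True, p5 = False, p6 = False, p7 = True, p8 = True.
So p1=False  p2=True  p3=True  p4=True  p5=False  p6=False  p7=True  p8=True is a satisfying assignment.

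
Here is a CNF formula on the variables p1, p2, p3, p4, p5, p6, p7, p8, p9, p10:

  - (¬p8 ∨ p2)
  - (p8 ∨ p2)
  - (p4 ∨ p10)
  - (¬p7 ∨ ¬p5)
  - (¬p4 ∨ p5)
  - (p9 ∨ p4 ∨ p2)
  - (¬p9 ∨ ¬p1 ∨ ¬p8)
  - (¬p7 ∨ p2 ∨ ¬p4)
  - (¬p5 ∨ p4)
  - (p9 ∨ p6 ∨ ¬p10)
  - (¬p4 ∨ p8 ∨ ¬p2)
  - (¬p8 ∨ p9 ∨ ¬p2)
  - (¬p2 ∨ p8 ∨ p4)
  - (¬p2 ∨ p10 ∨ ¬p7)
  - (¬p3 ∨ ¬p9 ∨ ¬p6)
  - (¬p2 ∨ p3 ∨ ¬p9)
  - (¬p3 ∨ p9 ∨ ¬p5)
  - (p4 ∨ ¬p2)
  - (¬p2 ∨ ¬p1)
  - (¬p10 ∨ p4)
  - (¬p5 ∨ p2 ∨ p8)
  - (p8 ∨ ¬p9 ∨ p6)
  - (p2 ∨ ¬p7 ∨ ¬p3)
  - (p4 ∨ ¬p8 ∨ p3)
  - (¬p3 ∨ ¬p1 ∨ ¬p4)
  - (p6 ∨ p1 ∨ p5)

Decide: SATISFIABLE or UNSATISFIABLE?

SATISFIABLE

Pure literal: p7 appears only negated; assign p7 = False.
Branch on p1: take p1 = False.
Try p2 = True.
  then p4 is forced to True.
  then p5 is forced to True.
  then p8 is forced to True.
  then p9 is forced to True.
  then p3 is forced to True.
  then p6 is forced to False.
p10 is now unconstrained; take p10 = True.
Every clause has at least one true literal under this assignment.
So p1 = False  p2 = True  p3 = True  p4 = True  p5 = True  p6 = False  p7 = False  p8 = True  p9 = True  p10 = True is a satisfying assignment.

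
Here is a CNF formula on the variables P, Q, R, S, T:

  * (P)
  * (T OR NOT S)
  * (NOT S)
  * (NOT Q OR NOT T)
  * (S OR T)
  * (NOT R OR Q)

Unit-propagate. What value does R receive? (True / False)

False

(P) stands alone — P = True.
(NOT S) stands alone — S = False.
From (T OR S) and S = False: T = True.
(NOT Q OR NOT T) with T = True leaves only NOT Q, so Q = False.
(Q OR NOT R) with Q = False leaves only NOT R, so R = False.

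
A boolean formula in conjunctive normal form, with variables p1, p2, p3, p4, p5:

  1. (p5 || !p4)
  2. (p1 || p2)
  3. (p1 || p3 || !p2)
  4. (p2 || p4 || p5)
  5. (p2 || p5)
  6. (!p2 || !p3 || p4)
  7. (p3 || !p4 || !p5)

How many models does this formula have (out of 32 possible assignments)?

7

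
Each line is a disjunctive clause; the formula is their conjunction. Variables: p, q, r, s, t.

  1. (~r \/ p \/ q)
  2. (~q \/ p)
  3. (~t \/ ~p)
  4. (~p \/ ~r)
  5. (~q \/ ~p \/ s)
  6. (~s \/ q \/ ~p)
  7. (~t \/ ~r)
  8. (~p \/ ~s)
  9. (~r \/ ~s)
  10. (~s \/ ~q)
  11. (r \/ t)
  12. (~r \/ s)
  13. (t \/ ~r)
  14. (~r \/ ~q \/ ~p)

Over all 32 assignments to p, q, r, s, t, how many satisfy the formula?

Satisfying assignments:
  p=F q=F r=F s=F t=T
  p=F q=F r=F s=T t=T
Count: 2.

2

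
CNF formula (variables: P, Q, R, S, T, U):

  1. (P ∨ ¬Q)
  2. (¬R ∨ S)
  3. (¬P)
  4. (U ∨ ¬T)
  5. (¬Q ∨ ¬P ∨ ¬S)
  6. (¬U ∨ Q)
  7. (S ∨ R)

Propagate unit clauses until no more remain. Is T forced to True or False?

(¬P) is a unit clause: P = False.
In (¬Q ∨ P), P is now false; ¬Q must hold, so Q = False.
(Q ∨ ¬U) with Q = False leaves only ¬U, so U = False.
In (¬T ∨ U), U is now false; ¬T must hold, so T = False.

False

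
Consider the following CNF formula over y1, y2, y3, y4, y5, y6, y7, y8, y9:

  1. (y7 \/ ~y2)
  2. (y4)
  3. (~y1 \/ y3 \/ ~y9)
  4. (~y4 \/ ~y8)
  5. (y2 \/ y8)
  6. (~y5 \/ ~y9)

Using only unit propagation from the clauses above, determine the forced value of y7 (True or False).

True

(y4) is a unit clause: y4 = True.
In (~y4 \/ ~y8), ~y4 is now false; ~y8 must hold, so y8 = False.
From (y8 \/ y2) and y8 = False: y2 = True.
In (y7 \/ ~y2), ~y2 is now false; y7 must hold, so y7 = True.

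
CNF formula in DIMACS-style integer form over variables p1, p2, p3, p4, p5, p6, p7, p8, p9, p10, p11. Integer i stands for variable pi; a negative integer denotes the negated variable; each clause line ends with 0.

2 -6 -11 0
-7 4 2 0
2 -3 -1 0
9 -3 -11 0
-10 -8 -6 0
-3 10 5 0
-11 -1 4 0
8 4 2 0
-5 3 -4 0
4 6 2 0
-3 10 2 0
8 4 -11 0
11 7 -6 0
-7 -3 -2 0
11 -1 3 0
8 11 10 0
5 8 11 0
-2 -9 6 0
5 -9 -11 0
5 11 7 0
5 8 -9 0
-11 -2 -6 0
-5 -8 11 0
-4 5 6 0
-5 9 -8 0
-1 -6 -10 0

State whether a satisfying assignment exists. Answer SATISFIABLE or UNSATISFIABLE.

Pure literal: p1 appears only negated; assign p1 = False.
Try p2 = True.
Set p3 = False and propagate.
For the remaining variables, p4 = False, p5 = False, p6 = False, p7 = True, p8 = True, p9 = False, p10 = False, p11 = True works.
So p1=F, p2=T, p3=F, p4=F, p5=F, p6=F, p7=T, p8=T, p9=F, p10=F, p11=T is a satisfying assignment.

SATISFIABLE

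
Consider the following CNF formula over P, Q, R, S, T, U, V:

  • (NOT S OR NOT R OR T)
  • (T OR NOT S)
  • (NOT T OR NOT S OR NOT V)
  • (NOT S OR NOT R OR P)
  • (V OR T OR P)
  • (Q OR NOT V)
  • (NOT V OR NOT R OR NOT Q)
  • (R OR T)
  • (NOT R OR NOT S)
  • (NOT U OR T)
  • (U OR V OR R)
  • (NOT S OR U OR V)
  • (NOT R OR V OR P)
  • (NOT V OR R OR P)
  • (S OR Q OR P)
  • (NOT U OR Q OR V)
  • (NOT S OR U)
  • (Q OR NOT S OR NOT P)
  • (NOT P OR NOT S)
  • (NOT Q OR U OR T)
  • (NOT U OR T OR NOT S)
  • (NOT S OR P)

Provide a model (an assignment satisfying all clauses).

Try P = True.
  then S is forced to False.
Set Q = True and propagate.
Set R = False and propagate.
  then T is forced to True.
The remaining clauses are satisfied by U = True, V = True.

P = T, Q = T, R = F, S = F, T = T, U = T, V = T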